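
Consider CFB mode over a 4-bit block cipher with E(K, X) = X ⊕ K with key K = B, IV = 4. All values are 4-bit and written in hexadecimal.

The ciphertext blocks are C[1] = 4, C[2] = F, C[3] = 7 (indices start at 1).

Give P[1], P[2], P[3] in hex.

P[1] = B, P[2] = 0, P[3] = 3

CFB decryption: P_i = C_i ⊕ E(K, C_{i−1}), with C_{0} = IV.
P[1]: E(K, 4) = F; 4 ⊕ F = B.
P[2]: E(K, 4) = F; F ⊕ F = 0.
P[3]: E(K, F) = 4; 7 ⊕ 4 = 3.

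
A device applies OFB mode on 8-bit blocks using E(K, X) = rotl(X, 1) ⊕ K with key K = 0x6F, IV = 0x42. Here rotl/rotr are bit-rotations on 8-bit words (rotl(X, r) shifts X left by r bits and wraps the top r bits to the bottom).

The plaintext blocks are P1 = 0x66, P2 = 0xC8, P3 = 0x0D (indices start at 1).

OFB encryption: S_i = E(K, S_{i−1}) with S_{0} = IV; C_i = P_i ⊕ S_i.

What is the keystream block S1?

0xEB

C1: S = E(K, 0x42) = 0xEB; 0x66 ⊕ 0xEB = 0x8D.
So S1 = 0xEB.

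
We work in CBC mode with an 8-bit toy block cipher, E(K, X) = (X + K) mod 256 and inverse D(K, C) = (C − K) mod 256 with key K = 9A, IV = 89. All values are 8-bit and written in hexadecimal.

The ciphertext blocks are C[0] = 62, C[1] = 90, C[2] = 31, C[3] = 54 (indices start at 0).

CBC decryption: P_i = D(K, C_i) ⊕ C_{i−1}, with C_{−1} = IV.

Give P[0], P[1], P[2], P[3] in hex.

P[0] = 41, P[1] = 94, P[2] = 07, P[3] = 8B

P[0]: D(K, 62) = C8; C8 ⊕ 89 = 41.
P[1]: D(K, 90) = F6; F6 ⊕ 62 = 94.
P[2]: D(K, 31) = 97; 97 ⊕ 90 = 07.
P[3]: D(K, 54) = BA; BA ⊕ 31 = 8B.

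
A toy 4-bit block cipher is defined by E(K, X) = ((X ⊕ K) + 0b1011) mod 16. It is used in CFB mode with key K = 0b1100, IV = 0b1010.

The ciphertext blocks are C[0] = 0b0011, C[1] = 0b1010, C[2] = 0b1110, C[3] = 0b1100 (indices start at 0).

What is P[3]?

P[3] = 0b0001

CFB decryption: P_i = C_i ⊕ E(K, C_{i−1}), with C_{−1} = IV.
P[3]: E(K, 0b1110) = 0b1101; 0b1100 ⊕ 0b1101 = 0b0001.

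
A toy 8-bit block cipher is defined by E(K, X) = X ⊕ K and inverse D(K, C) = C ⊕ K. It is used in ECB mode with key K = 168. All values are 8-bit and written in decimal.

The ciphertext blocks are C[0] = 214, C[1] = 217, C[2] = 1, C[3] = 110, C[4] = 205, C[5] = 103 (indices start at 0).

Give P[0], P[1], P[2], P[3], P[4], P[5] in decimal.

P[0] = 126, P[1] = 113, P[2] = 169, P[3] = 198, P[4] = 101, P[5] = 207

ECB decryption: P_i = D(K, C_i).
P[0]: D(K, 214) = 126.
P[1]: D(K, 217) = 113.
P[2]: D(K, 1) = 169.
P[3]: D(K, 110) = 198.
P[4]: D(K, 205) = 101.
P[5]: D(K, 103) = 207.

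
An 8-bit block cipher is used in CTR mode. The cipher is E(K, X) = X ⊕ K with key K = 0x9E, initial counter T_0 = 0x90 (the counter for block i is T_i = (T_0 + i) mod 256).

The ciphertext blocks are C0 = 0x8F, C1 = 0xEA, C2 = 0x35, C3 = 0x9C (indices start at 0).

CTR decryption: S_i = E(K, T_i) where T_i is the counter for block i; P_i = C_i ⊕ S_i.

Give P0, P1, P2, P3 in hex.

P0: T = 0x90, S = E(K, T) = 0x0E; 0x8F ⊕ 0x0E = 0x81.
P1: T = 0x91, S = E(K, T) = 0x0F; 0xEA ⊕ 0x0F = 0xE5.
P2: T = 0x92, S = E(K, T) = 0x0C; 0x35 ⊕ 0x0C = 0x39.
P3: T = 0x93, S = E(K, T) = 0x0D; 0x9C ⊕ 0x0D = 0x91.

P0 = 0x81, P1 = 0xE5, P2 = 0x39, P3 = 0x91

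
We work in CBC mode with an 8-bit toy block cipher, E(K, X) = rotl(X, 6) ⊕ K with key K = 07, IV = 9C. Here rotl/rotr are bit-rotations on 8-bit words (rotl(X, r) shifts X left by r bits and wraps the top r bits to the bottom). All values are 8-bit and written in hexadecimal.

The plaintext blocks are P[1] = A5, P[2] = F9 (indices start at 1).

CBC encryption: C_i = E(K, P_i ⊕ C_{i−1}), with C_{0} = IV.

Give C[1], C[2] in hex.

C[1] = 49, C[2] = 2B

C[1]: P[1] ⊕ 9C = 39; E(K, 39) = 49.
C[2]: P[2] ⊕ 49 = B0; E(K, B0) = 2B.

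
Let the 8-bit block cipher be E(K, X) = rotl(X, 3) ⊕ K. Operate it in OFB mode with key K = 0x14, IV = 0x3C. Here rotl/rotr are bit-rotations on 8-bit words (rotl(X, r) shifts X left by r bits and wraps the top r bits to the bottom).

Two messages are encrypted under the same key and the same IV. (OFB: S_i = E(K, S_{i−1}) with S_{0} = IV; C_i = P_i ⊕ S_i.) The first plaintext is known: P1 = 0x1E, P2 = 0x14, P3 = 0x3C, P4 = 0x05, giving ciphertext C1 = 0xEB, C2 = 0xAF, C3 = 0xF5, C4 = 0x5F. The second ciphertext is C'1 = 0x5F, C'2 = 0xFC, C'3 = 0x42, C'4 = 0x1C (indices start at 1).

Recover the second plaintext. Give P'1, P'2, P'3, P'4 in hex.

P'1 = 0xAA, P'2 = 0x47, P'3 = 0x8B, P'4 = 0x46

In OFB with a reused IV, both messages share the same keystream S_i, so C_i ⊕ C'_i = P_i ⊕ P'_i and thus P'_i = P_i ⊕ C_i ⊕ C'_i.
P'1: 0x1E ⊕ 0xEB ⊕ 0x5F = 0xAA.
P'2: 0x14 ⊕ 0xAF ⊕ 0xFC = 0x47.
P'3: 0x3C ⊕ 0xF5 ⊕ 0x42 = 0x8B.
P'4: 0x05 ⊕ 0x5F ⊕ 0x1C = 0x46.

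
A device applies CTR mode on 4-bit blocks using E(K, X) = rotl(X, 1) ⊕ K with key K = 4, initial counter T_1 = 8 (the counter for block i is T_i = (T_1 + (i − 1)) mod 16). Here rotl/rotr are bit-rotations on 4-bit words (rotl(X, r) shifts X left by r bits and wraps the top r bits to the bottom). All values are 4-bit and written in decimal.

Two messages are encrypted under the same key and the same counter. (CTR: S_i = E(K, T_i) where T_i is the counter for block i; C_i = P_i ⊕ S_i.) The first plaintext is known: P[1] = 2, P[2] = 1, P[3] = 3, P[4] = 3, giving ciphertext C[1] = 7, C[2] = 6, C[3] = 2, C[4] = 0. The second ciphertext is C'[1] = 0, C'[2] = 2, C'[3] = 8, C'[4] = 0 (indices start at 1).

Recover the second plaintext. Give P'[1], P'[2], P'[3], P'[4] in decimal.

P'[1] = 5, P'[2] = 5, P'[3] = 9, P'[4] = 3

In CTR with a reused counter, both messages share the same keystream S_i, so C_i ⊕ C'_i = P_i ⊕ P'_i and thus P'_i = P_i ⊕ C_i ⊕ C'_i.
P'[1]: 2 ⊕ 7 ⊕ 0 = 5.
P'[2]: 1 ⊕ 6 ⊕ 2 = 5.
P'[3]: 3 ⊕ 2 ⊕ 8 = 9.
P'[4]: 3 ⊕ 0 ⊕ 0 = 3.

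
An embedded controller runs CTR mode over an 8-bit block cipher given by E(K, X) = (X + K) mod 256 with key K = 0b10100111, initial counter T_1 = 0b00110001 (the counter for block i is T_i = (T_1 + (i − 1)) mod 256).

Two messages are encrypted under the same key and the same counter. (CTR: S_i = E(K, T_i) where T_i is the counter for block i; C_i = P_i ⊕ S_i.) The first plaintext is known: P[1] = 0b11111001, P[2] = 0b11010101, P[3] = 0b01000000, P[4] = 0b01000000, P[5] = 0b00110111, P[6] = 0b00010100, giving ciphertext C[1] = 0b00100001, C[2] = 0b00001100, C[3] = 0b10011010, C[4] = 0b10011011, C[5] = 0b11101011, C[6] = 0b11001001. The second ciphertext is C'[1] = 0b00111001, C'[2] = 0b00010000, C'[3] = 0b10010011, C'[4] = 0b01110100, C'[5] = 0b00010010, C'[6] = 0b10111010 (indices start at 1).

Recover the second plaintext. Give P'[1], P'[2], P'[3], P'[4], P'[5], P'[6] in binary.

In CTR with a reused counter, both messages share the same keystream S_i, so C_i ⊕ C'_i = P_i ⊕ P'_i and thus P'_i = P_i ⊕ C_i ⊕ C'_i.
P'[1]: 0b11111001 ⊕ 0b00100001 ⊕ 0b00111001 = 0b11100001.
P'[2]: 0b11010101 ⊕ 0b00001100 ⊕ 0b00010000 = 0b11001001.
P'[3]: 0b01000000 ⊕ 0b10011010 ⊕ 0b10010011 = 0b01001001.
P'[4]: 0b01000000 ⊕ 0b10011011 ⊕ 0b01110100 = 0b10101111.
P'[5]: 0b00110111 ⊕ 0b11101011 ⊕ 0b00010010 = 0b11001110.
P'[6]: 0b00010100 ⊕ 0b11001001 ⊕ 0b10111010 = 0b01100111.

P'[1] = 0b11100001, P'[2] = 0b11001001, P'[3] = 0b01001001, P'[4] = 0b10101111, P'[5] = 0b11001110, P'[6] = 0b01100111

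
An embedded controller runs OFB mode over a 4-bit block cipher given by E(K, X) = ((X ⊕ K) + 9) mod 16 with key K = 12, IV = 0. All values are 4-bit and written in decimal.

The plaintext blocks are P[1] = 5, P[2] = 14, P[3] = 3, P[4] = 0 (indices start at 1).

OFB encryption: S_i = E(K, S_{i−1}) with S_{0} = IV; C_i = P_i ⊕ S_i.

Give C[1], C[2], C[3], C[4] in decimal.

C[1]: S = E(K, 0) = 5; 5 ⊕ 5 = 0.
C[2]: S = E(K, 5) = 2; 14 ⊕ 2 = 12.
C[3]: S = E(K, 2) = 7; 3 ⊕ 7 = 4.
C[4]: S = E(K, 7) = 4; 0 ⊕ 4 = 4.

C[1] = 0, C[2] = 12, C[3] = 4, C[4] = 4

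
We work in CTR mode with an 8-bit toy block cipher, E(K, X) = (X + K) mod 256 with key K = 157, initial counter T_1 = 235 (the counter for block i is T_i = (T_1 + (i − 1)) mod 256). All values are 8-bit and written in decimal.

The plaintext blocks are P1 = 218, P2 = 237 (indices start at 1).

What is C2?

C2 = 100

CTR encryption: S_i = E(K, T_i) where T_i is the counter for block i; C_i = P_i ⊕ S_i.
C1: T = 235, S = E(K, T) = 136; 218 ⊕ 136 = 82.
C2: T = 236, S = E(K, T) = 137; 237 ⊕ 137 = 100.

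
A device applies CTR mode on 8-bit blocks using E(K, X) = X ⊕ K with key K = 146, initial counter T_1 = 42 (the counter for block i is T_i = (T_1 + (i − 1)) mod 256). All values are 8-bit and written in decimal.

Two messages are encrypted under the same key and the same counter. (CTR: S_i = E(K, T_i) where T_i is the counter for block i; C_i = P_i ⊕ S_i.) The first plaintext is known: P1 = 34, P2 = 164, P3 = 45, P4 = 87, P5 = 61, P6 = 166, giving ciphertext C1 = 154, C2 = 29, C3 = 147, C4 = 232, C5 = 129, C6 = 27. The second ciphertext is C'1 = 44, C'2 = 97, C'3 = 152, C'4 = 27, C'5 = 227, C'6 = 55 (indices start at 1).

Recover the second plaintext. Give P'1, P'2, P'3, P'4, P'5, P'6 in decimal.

P'1 = 148, P'2 = 216, P'3 = 38, P'4 = 164, P'5 = 95, P'6 = 138

In CTR with a reused counter, both messages share the same keystream S_i, so C_i ⊕ C'_i = P_i ⊕ P'_i and thus P'_i = P_i ⊕ C_i ⊕ C'_i.
P'1: 34 ⊕ 154 ⊕ 44 = 148.
P'2: 164 ⊕ 29 ⊕ 97 = 216.
P'3: 45 ⊕ 147 ⊕ 152 = 38.
P'4: 87 ⊕ 232 ⊕ 27 = 164.
P'5: 61 ⊕ 129 ⊕ 227 = 95.
P'6: 166 ⊕ 27 ⊕ 55 = 138.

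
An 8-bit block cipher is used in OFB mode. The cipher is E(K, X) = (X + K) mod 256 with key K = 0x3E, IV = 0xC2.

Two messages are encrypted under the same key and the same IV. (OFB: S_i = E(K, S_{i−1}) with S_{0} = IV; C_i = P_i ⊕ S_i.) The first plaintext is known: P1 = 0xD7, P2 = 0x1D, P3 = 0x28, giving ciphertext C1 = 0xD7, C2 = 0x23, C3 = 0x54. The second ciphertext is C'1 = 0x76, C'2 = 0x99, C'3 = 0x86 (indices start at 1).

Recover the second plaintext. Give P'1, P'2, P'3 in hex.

P'1 = 0x76, P'2 = 0xA7, P'3 = 0xFA

In OFB with a reused IV, both messages share the same keystream S_i, so C_i ⊕ C'_i = P_i ⊕ P'_i and thus P'_i = P_i ⊕ C_i ⊕ C'_i.
P'1: 0xD7 ⊕ 0xD7 ⊕ 0x76 = 0x76.
P'2: 0x1D ⊕ 0x23 ⊕ 0x99 = 0xA7.
P'3: 0x28 ⊕ 0x54 ⊕ 0x86 = 0xFA.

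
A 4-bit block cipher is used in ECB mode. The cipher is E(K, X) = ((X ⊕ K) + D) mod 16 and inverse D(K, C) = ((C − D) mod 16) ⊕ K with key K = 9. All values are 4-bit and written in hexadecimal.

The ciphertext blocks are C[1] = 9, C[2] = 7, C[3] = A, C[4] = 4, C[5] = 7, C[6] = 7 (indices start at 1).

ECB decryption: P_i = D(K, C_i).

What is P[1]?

P[1]: D(K, 9) = 5.

P[1] = 5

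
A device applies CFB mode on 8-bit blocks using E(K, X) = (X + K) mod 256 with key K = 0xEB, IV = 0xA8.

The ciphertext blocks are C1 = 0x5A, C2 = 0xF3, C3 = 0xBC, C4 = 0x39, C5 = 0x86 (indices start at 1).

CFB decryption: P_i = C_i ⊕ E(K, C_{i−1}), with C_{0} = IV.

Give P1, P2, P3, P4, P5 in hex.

P1: E(K, 0xA8) = 0x93; 0x5A ⊕ 0x93 = 0xC9.
P2: E(K, 0x5A) = 0x45; 0xF3 ⊕ 0x45 = 0xB6.
P3: E(K, 0xF3) = 0xDE; 0xBC ⊕ 0xDE = 0x62.
P4: E(K, 0xBC) = 0xA7; 0x39 ⊕ 0xA7 = 0x9E.
P5: E(K, 0x39) = 0x24; 0x86 ⊕ 0x24 = 0xA2.

P1 = 0xC9, P2 = 0xB6, P3 = 0x62, P4 = 0x9E, P5 = 0xA2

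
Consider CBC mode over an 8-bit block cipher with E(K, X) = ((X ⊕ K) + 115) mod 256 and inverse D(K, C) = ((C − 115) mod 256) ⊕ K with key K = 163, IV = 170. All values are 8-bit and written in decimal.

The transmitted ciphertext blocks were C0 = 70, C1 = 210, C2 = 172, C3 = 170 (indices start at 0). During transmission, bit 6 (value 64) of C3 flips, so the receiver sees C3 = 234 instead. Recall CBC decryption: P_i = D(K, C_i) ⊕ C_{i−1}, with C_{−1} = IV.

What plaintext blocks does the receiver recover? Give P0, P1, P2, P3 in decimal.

Only C3 changed, to 234. In CBC, a change in C_i garbles P_i and flips the same bit in P_{i+1}. Decrypting the received ciphertext:
P0: D(K, 70) = 112; 112 ⊕ 170 = 218.
P1: D(K, 210) = 252; 252 ⊕ 70 = 186.
P2: D(K, 172) = 154; 154 ⊕ 210 = 72.
P3: D(K, 234) = 212; 212 ⊕ 172 = 120.
Blocks that differ from the original plaintext: P3.

P0 = 218, P1 = 186, P2 = 72, P3 = 120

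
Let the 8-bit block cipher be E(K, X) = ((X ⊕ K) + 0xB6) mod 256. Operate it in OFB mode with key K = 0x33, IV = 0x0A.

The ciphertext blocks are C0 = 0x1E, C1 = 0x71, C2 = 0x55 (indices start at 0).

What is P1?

OFB decryption: S_i = E(K, S_{i−1}) with S_{−1} = IV; P_i = C_i ⊕ S_i.
P0: S = E(K, 0x0A) = 0xEF; 0x1E ⊕ 0xEF = 0xF1.
P1: S = E(K, 0xEF) = 0x92; 0x71 ⊕ 0x92 = 0xE3.

P1 = 0xE3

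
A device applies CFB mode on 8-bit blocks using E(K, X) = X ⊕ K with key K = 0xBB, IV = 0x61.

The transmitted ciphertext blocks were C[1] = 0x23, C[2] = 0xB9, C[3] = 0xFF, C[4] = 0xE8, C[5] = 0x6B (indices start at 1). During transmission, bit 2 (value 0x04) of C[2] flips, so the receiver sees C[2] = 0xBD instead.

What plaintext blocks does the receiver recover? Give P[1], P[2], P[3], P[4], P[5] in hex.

CFB decryption: P_i = C_i ⊕ E(K, C_{i−1}), with C_{0} = IV.
Only C[2] changed, to 0xBD. In CFB, a change in C_i flips the same bit in P_i and garbles P_{i+1}. Decrypting the received ciphertext:
P[1]: E(K, 0x61) = 0xDA; 0x23 ⊕ 0xDA = 0xF9.
P[2]: E(K, 0x23) = 0x98; 0xBD ⊕ 0x98 = 0x25.
P[3]: E(K, 0xBD) = 0x06; 0xFF ⊕ 0x06 = 0xF9.
P[4]: E(K, 0xFF) = 0x44; 0xE8 ⊕ 0x44 = 0xAC.
P[5]: E(K, 0xE8) = 0x53; 0x6B ⊕ 0x53 = 0x38.
Blocks that differ from the original plaintext: P[2], P[3].

P[1] = 0xF9, P[2] = 0x25, P[3] = 0xF9, P[4] = 0xAC, P[5] = 0x38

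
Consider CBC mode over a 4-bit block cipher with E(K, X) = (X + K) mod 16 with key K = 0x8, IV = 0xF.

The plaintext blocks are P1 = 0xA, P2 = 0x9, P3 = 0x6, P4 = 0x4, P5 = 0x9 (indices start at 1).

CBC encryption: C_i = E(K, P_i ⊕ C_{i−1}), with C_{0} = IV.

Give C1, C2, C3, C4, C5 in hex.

C1 = 0xD, C2 = 0xC, C3 = 0x2, C4 = 0xE, C5 = 0xF

C1: P1 ⊕ 0xF = 0x5; E(K, 0x5) = 0xD.
C2: P2 ⊕ 0xD = 0x4; E(K, 0x4) = 0xC.
C3: P3 ⊕ 0xC = 0xA; E(K, 0xA) = 0x2.
C4: P4 ⊕ 0x2 = 0x6; E(K, 0x6) = 0xE.
C5: P5 ⊕ 0xE = 0x7; E(K, 0x7) = 0xF.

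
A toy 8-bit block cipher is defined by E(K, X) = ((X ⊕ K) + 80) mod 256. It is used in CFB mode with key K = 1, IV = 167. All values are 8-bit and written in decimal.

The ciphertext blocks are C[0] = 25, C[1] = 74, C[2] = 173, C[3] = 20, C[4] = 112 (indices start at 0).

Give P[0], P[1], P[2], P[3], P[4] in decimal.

P[0] = 239, P[1] = 34, P[2] = 54, P[3] = 232, P[4] = 21

CFB decryption: P_i = C_i ⊕ E(K, C_{i−1}), with C_{−1} = IV.
P[0]: E(K, 167) = 246; 25 ⊕ 246 = 239.
P[1]: E(K, 25) = 104; 74 ⊕ 104 = 34.
P[2]: E(K, 74) = 155; 173 ⊕ 155 = 54.
P[3]: E(K, 173) = 252; 20 ⊕ 252 = 232.
P[4]: E(K, 20) = 101; 112 ⊕ 101 = 21.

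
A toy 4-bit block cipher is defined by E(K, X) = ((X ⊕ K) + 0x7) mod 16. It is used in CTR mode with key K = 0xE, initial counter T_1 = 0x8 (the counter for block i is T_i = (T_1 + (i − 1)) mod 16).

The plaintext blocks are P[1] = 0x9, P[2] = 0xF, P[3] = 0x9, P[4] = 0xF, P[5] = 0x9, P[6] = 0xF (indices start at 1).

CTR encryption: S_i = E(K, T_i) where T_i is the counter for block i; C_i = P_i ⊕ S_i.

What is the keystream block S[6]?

0xA

C[1]: T = 0x8, S = E(K, T) = 0xD; 0x9 ⊕ 0xD = 0x4.
C[2]: T = 0x9, S = E(K, T) = 0xE; 0xF ⊕ 0xE = 0x1.
C[3]: T = 0xA, S = E(K, T) = 0xB; 0x9 ⊕ 0xB = 0x2.
C[4]: T = 0xB, S = E(K, T) = 0xC; 0xF ⊕ 0xC = 0x3.
C[5]: T = 0xC, S = E(K, T) = 0x9; 0x9 ⊕ 0x9 = 0x0.
C[6]: T = 0xD, S = E(K, T) = 0xA; 0xF ⊕ 0xA = 0x5.
So S[6] = 0xA.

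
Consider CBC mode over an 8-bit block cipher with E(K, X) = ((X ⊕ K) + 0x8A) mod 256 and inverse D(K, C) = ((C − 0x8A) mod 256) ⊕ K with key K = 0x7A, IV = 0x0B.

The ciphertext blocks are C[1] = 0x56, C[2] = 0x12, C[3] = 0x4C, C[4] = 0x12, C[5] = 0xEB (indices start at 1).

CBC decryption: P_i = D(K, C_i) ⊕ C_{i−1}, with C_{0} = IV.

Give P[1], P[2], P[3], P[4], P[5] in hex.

P[1]: D(K, 0x56) = 0xB6; 0xB6 ⊕ 0x0B = 0xBD.
P[2]: D(K, 0x12) = 0xF2; 0xF2 ⊕ 0x56 = 0xA4.
P[3]: D(K, 0x4C) = 0xB8; 0xB8 ⊕ 0x12 = 0xAA.
P[4]: D(K, 0x12) = 0xF2; 0xF2 ⊕ 0x4C = 0xBE.
P[5]: D(K, 0xEB) = 0x1B; 0x1B ⊕ 0x12 = 0x09.

P[1] = 0xBD, P[2] = 0xA4, P[3] = 0xAA, P[4] = 0xBE, P[5] = 0x09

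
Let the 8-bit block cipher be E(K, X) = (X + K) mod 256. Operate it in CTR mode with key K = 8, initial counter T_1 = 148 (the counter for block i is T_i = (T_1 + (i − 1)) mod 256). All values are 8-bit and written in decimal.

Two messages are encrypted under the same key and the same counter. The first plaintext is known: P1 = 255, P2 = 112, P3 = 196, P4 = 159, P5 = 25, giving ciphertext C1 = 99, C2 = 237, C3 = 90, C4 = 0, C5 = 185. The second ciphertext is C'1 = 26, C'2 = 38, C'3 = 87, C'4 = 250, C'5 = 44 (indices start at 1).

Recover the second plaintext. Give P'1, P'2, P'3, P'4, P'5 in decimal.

In CTR with a reused counter, both messages share the same keystream S_i, so C_i ⊕ C'_i = P_i ⊕ P'_i and thus P'_i = P_i ⊕ C_i ⊕ C'_i.
P'1: 255 ⊕ 99 ⊕ 26 = 134.
P'2: 112 ⊕ 237 ⊕ 38 = 187.
P'3: 196 ⊕ 90 ⊕ 87 = 201.
P'4: 159 ⊕ 0 ⊕ 250 = 101.
P'5: 25 ⊕ 185 ⊕ 44 = 140.

P'1 = 134, P'2 = 187, P'3 = 201, P'4 = 101, P'5 = 140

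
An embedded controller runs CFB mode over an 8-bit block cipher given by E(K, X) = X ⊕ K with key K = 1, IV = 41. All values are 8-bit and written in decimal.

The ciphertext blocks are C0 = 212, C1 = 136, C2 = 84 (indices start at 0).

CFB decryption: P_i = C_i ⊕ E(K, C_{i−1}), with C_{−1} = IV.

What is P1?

P1 = 93

P1: E(K, 212) = 213; 136 ⊕ 213 = 93.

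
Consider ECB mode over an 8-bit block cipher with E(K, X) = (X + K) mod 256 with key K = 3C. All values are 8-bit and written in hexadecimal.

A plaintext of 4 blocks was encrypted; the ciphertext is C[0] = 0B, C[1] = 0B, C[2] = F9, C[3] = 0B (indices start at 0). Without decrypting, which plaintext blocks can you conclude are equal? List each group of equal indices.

ECB encrypts each block independently with the same key, so equal ciphertext blocks imply equal plaintext blocks.
C[0] = C[1] = C[3] = 0B, so P[0] = P[1] = P[3].

P[0] = P[1] = P[3]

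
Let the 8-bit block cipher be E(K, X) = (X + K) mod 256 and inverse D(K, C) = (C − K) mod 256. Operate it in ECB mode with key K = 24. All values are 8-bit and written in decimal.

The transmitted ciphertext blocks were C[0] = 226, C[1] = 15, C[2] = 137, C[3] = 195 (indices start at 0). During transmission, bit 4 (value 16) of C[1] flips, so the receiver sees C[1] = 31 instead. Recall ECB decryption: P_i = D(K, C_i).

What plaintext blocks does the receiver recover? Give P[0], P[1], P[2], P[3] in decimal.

P[0] = 202, P[1] = 7, P[2] = 113, P[3] = 171

Only C[1] changed, to 31. In ECB, a change in C_i affects only P_i. Decrypting the received ciphertext:
P[0]: D(K, 226) = 202.
P[1]: D(K, 31) = 7.
P[2]: D(K, 137) = 113.
P[3]: D(K, 195) = 171.
Blocks that differ from the original plaintext: P[1].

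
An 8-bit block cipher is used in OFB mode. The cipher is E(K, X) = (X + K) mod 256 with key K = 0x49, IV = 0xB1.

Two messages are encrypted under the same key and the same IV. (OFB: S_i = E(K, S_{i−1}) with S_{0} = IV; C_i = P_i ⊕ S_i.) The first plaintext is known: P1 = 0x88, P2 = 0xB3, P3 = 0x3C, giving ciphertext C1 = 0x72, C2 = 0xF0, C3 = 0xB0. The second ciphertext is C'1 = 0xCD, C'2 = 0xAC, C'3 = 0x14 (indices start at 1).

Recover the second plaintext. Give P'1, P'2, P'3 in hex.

In OFB with a reused IV, both messages share the same keystream S_i, so C_i ⊕ C'_i = P_i ⊕ P'_i and thus P'_i = P_i ⊕ C_i ⊕ C'_i.
P'1: 0x88 ⊕ 0x72 ⊕ 0xCD = 0x37.
P'2: 0xB3 ⊕ 0xF0 ⊕ 0xAC = 0xEF.
P'3: 0x3C ⊕ 0xB0 ⊕ 0x14 = 0x98.

P'1 = 0x37, P'2 = 0xEF, P'3 = 0x98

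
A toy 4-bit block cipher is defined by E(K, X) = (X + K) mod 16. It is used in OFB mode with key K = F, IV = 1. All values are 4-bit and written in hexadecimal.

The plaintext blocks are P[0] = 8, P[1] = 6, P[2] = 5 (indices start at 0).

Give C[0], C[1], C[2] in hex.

C[0] = 8, C[1] = 9, C[2] = B

OFB encryption: S_i = E(K, S_{i−1}) with S_{−1} = IV; C_i = P_i ⊕ S_i.
C[0]: S = E(K, 1) = 0; 8 ⊕ 0 = 8.
C[1]: S = E(K, 0) = F; 6 ⊕ F = 9.
C[2]: S = E(K, F) = E; 5 ⊕ E = B.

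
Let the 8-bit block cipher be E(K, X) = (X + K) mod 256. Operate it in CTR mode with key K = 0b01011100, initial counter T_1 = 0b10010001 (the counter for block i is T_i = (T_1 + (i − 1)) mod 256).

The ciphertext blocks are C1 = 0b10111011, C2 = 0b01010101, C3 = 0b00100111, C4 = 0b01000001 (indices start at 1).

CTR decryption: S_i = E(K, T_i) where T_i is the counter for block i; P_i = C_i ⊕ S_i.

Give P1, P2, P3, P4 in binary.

P1: T = 0b10010001, S = E(K, T) = 0b11101101; 0b10111011 ⊕ 0b11101101 = 0b01010110.
P2: T = 0b10010010, S = E(K, T) = 0b11101110; 0b01010101 ⊕ 0b11101110 = 0b10111011.
P3: T = 0b10010011, S = E(K, T) = 0b11101111; 0b00100111 ⊕ 0b11101111 = 0b11001000.
P4: T = 0b10010100, S = E(K, T) = 0b11110000; 0b01000001 ⊕ 0b11110000 = 0b10110001.

P1 = 0b01010110, P2 = 0b10111011, P3 = 0b11001000, P4 = 0b10110001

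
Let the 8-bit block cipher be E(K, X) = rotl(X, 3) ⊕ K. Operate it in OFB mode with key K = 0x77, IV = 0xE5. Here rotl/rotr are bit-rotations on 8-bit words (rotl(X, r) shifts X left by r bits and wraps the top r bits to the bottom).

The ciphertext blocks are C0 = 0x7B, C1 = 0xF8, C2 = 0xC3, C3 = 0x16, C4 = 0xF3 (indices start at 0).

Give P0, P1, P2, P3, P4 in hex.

OFB decryption: S_i = E(K, S_{i−1}) with S_{−1} = IV; P_i = C_i ⊕ S_i.
P0: S = E(K, 0xE5) = 0x58; 0x7B ⊕ 0x58 = 0x23.
P1: S = E(K, 0x58) = 0xB5; 0xF8 ⊕ 0xB5 = 0x4D.
P2: S = E(K, 0xB5) = 0xDA; 0xC3 ⊕ 0xDA = 0x19.
P3: S = E(K, 0xDA) = 0xA1; 0x16 ⊕ 0xA1 = 0xB7.
P4: S = E(K, 0xA1) = 0x7A; 0xF3 ⊕ 0x7A = 0x89.

P0 = 0x23, P1 = 0x4D, P2 = 0x19, P3 = 0xB7, P4 = 0x89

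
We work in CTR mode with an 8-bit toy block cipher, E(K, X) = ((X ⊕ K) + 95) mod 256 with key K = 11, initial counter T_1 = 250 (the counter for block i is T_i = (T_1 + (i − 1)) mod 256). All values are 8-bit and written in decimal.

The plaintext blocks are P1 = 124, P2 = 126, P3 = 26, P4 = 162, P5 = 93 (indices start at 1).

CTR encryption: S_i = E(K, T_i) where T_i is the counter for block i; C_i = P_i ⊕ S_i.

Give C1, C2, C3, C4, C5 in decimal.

C1: T = 250, S = E(K, T) = 80; 124 ⊕ 80 = 44.
C2: T = 251, S = E(K, T) = 79; 126 ⊕ 79 = 49.
C3: T = 252, S = E(K, T) = 86; 26 ⊕ 86 = 76.
C4: T = 253, S = E(K, T) = 85; 162 ⊕ 85 = 247.
C5: T = 254, S = E(K, T) = 84; 93 ⊕ 84 = 9.

C1 = 44, C2 = 49, C3 = 76, C4 = 247, C5 = 9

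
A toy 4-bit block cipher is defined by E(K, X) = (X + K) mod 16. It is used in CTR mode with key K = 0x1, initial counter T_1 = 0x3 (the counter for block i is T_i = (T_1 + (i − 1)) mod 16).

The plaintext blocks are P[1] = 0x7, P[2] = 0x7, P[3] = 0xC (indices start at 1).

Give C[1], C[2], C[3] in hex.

C[1] = 0x3, C[2] = 0x2, C[3] = 0xA

CTR encryption: S_i = E(K, T_i) where T_i is the counter for block i; C_i = P_i ⊕ S_i.
C[1]: T = 0x3, S = E(K, T) = 0x4; 0x7 ⊕ 0x4 = 0x3.
C[2]: T = 0x4, S = E(K, T) = 0x5; 0x7 ⊕ 0x5 = 0x2.
C[3]: T = 0x5, S = E(K, T) = 0x6; 0xC ⊕ 0x6 = 0xA.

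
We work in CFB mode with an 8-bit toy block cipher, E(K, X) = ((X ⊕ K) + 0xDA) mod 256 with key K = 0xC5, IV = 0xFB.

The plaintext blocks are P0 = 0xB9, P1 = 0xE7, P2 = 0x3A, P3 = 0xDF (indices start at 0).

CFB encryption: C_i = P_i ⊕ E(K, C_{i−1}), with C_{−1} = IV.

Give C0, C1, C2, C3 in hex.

C0: E(K, 0xFB) = 0x18; 0xB9 ⊕ 0x18 = 0xA1.
C1: E(K, 0xA1) = 0x3E; 0xE7 ⊕ 0x3E = 0xD9.
C2: E(K, 0xD9) = 0xF6; 0x3A ⊕ 0xF6 = 0xCC.
C3: E(K, 0xCC) = 0xE3; 0xDF ⊕ 0xE3 = 0x3C.

C0 = 0xA1, C1 = 0xD9, C2 = 0xCC, C3 = 0x3C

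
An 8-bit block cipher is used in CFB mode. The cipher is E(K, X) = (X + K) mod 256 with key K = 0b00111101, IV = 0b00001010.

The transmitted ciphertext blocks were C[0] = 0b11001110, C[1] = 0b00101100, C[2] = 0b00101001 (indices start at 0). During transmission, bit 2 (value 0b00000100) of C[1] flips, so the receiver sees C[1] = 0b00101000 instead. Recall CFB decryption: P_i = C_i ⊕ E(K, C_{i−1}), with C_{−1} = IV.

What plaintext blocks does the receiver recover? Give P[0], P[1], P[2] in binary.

P[0] = 0b10001001, P[1] = 0b00100011, P[2] = 0b01001100

Only C[1] changed, to 0b00101000. In CFB, a change in C_i flips the same bit in P_i and garbles P_{i+1}. Decrypting the received ciphertext:
P[0]: E(K, 0b00001010) = 0b01000111; 0b11001110 ⊕ 0b01000111 = 0b10001001.
P[1]: E(K, 0b11001110) = 0b00001011; 0b00101000 ⊕ 0b00001011 = 0b00100011.
P[2]: E(K, 0b00101000) = 0b01100101; 0b00101001 ⊕ 0b01100101 = 0b01001100.
Blocks that differ from the original plaintext: P[1], P[2].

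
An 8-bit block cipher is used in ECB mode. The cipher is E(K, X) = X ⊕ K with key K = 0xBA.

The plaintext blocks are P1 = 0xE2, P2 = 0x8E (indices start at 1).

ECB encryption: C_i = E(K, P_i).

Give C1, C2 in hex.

C1 = 0x58, C2 = 0x34

C1: E(K, 0xE2) = 0x58.
C2: E(K, 0x8E) = 0x34.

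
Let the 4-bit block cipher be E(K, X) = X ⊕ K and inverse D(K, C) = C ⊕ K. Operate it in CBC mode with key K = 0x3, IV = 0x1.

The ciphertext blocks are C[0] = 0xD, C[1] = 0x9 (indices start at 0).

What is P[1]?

CBC decryption: P_i = D(K, C_i) ⊕ C_{i−1}, with C_{−1} = IV.
P[1]: D(K, 0x9) = 0xA; 0xA ⊕ 0xD = 0x7.

P[1] = 0x7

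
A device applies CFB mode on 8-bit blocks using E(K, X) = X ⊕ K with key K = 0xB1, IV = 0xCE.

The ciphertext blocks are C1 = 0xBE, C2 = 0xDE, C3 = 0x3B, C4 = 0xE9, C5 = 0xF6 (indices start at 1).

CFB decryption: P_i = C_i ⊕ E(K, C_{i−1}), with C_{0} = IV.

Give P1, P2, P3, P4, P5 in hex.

P1 = 0xC1, P2 = 0xD1, P3 = 0x54, P4 = 0x63, P5 = 0xAE

P1: E(K, 0xCE) = 0x7F; 0xBE ⊕ 0x7F = 0xC1.
P2: E(K, 0xBE) = 0x0F; 0xDE ⊕ 0x0F = 0xD1.
P3: E(K, 0xDE) = 0x6F; 0x3B ⊕ 0x6F = 0x54.
P4: E(K, 0x3B) = 0x8A; 0xE9 ⊕ 0x8A = 0x63.
P5: E(K, 0xE9) = 0x58; 0xF6 ⊕ 0x58 = 0xAE.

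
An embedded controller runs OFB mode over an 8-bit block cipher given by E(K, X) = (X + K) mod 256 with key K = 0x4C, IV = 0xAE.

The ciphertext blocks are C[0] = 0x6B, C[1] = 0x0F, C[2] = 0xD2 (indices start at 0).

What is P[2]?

P[2] = 0x40

OFB decryption: S_i = E(K, S_{i−1}) with S_{−1} = IV; P_i = C_i ⊕ S_i.
P[0]: S = E(K, 0xAE) = 0xFA; 0x6B ⊕ 0xFA = 0x91.
P[1]: S = E(K, 0xFA) = 0x46; 0x0F ⊕ 0x46 = 0x49.
P[2]: S = E(K, 0x46) = 0x92; 0xD2 ⊕ 0x92 = 0x40.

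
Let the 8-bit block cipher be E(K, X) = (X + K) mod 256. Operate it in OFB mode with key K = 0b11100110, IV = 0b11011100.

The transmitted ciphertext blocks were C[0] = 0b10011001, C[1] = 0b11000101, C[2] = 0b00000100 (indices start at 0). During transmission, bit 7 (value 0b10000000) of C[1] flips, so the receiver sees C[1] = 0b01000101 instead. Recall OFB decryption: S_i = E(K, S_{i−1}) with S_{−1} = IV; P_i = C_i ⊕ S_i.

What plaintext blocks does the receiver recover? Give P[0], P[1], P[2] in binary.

Only C[1] changed, to 0b01000101. In OFB, a change in C_i flips the same bit in P_i only; the keystream is unaffected. Decrypting the received ciphertext:
P[0]: S = E(K, 0b11011100) = 0b11000010; 0b10011001 ⊕ 0b11000010 = 0b01011011.
P[1]: S = E(K, 0b11000010) = 0b10101000; 0b01000101 ⊕ 0b10101000 = 0b11101101.
P[2]: S = E(K, 0b10101000) = 0b10001110; 0b00000100 ⊕ 0b10001110 = 0b10001010.
Blocks that differ from the original plaintext: P[1].

P[0] = 0b01011011, P[1] = 0b11101101, P[2] = 0b10001010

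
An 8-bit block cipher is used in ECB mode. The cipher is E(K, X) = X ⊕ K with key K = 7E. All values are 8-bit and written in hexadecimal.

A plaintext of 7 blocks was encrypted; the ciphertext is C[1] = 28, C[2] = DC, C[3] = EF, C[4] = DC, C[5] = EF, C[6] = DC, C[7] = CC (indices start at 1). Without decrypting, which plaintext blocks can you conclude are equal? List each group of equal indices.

P[2] = P[4] = P[6]; P[3] = P[5]

ECB encrypts each block independently with the same key, so equal ciphertext blocks imply equal plaintext blocks.
C[2] = C[4] = C[6] = DC, so P[2] = P[4] = P[6].
C[3] = C[5] = EF, so P[3] = P[5].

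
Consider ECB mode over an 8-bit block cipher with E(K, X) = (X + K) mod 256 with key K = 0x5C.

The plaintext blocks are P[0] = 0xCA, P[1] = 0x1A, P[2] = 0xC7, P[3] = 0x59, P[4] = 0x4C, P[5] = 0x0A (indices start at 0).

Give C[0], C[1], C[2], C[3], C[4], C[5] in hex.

ECB encryption: C_i = E(K, P_i).
C[0]: E(K, 0xCA) = 0x26.
C[1]: E(K, 0x1A) = 0x76.
C[2]: E(K, 0xC7) = 0x23.
C[3]: E(K, 0x59) = 0xB5.
C[4]: E(K, 0x4C) = 0xA8.
C[5]: E(K, 0x0A) = 0x66.

C[0] = 0x26, C[1] = 0x76, C[2] = 0x23, C[3] = 0xB5, C[4] = 0xA8, C[5] = 0x66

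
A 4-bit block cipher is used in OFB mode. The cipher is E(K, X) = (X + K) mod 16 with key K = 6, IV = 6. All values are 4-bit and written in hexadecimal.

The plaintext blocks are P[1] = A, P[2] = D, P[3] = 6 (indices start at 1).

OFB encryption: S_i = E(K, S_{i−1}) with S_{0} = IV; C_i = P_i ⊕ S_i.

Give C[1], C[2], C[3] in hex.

C[1] = 6, C[2] = F, C[3] = E

C[1]: S = E(K, 6) = C; A ⊕ C = 6.
C[2]: S = E(K, C) = 2; D ⊕ 2 = F.
C[3]: S = E(K, 2) = 8; 6 ⊕ 8 = E.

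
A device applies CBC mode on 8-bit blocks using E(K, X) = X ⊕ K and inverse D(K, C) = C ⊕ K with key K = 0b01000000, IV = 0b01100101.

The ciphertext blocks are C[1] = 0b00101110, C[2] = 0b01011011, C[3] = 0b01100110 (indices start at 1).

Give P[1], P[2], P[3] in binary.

CBC decryption: P_i = D(K, C_i) ⊕ C_{i−1}, with C_{0} = IV.
P[1]: D(K, 0b00101110) = 0b01101110; 0b01101110 ⊕ 0b01100101 = 0b00001011.
P[2]: D(K, 0b01011011) = 0b00011011; 0b00011011 ⊕ 0b00101110 = 0b00110101.
P[3]: D(K, 0b01100110) = 0b00100110; 0b00100110 ⊕ 0b01011011 = 0b01111101.

P[1] = 0b00001011, P[2] = 0b00110101, P[3] = 0b01111101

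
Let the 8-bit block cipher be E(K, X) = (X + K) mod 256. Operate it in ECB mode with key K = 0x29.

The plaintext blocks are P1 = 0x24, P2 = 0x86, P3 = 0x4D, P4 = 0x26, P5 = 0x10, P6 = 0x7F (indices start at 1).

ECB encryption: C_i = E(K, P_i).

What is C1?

C1: E(K, 0x24) = 0x4D.

C1 = 0x4D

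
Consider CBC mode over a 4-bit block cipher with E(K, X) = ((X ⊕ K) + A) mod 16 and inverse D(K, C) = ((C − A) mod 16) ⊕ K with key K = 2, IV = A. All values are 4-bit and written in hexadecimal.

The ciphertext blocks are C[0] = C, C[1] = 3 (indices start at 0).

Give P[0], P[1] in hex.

CBC decryption: P_i = D(K, C_i) ⊕ C_{i−1}, with C_{−1} = IV.
P[0]: D(K, C) = 0; 0 ⊕ A = A.
P[1]: D(K, 3) = B; B ⊕ C = 7.

P[0] = A, P[1] = 7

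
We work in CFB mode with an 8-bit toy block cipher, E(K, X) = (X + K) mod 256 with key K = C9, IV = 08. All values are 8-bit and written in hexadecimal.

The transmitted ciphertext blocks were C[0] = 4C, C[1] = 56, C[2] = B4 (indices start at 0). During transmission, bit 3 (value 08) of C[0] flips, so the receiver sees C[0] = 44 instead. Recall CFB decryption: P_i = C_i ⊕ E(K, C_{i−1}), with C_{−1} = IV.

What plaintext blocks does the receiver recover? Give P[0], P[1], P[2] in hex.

Only C[0] changed, to 44. In CFB, a change in C_i flips the same bit in P_i and garbles P_{i+1}. Decrypting the received ciphertext:
P[0]: E(K, 08) = D1; 44 ⊕ D1 = 95.
P[1]: E(K, 44) = 0D; 56 ⊕ 0D = 5B.
P[2]: E(K, 56) = 1F; B4 ⊕ 1F = AB.
Blocks that differ from the original plaintext: P[0], P[1].

P[0] = 95, P[1] = 5B, P[2] = AB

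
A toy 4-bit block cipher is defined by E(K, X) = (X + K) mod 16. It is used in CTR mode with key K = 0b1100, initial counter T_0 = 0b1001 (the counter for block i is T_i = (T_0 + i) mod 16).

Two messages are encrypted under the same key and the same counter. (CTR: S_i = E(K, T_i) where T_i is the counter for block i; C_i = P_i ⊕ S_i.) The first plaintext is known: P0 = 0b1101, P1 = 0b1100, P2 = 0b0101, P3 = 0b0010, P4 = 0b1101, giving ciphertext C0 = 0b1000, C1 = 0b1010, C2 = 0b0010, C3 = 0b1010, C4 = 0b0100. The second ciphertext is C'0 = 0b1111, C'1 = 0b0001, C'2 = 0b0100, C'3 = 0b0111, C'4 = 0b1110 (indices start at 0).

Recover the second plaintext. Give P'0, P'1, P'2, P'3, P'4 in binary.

In CTR with a reused counter, both messages share the same keystream S_i, so C_i ⊕ C'_i = P_i ⊕ P'_i and thus P'_i = P_i ⊕ C_i ⊕ C'_i.
P'0: 0b1101 ⊕ 0b1000 ⊕ 0b1111 = 0b1010.
P'1: 0b1100 ⊕ 0b1010 ⊕ 0b0001 = 0b0111.
P'2: 0b0101 ⊕ 0b0010 ⊕ 0b0100 = 0b0011.
P'3: 0b0010 ⊕ 0b1010 ⊕ 0b0111 = 0b1111.
P'4: 0b1101 ⊕ 0b0100 ⊕ 0b1110 = 0b0111.

P'0 = 0b1010, P'1 = 0b0111, P'2 = 0b0011, P'3 = 0b1111, P'4 = 0b0111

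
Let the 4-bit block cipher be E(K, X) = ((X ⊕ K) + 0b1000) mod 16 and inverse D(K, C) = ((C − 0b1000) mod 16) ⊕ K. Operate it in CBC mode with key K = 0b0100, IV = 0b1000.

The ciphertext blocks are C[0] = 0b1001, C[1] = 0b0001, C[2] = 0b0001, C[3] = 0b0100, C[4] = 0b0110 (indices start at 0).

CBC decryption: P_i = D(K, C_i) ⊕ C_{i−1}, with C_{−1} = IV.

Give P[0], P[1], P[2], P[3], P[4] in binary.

P[0]: D(K, 0b1001) = 0b0101; 0b0101 ⊕ 0b1000 = 0b1101.
P[1]: D(K, 0b0001) = 0b1101; 0b1101 ⊕ 0b1001 = 0b0100.
P[2]: D(K, 0b0001) = 0b1101; 0b1101 ⊕ 0b0001 = 0b1100.
P[3]: D(K, 0b0100) = 0b1000; 0b1000 ⊕ 0b0001 = 0b1001.
P[4]: D(K, 0b0110) = 0b1010; 0b1010 ⊕ 0b0100 = 0b1110.

P[0] = 0b1101, P[1] = 0b0100, P[2] = 0b1100, P[3] = 0b1001, P[4] = 0b1110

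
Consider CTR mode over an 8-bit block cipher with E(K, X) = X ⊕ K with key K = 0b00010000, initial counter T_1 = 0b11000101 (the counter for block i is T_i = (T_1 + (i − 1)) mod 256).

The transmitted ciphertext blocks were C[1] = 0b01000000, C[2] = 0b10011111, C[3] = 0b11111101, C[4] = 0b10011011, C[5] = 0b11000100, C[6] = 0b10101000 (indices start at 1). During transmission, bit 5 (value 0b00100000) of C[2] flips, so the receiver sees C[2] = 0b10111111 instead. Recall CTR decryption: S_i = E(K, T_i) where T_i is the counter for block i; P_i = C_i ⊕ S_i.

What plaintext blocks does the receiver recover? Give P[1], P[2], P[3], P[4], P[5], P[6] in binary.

Only C[2] changed, to 0b10111111. In CTR, a change in C_i flips the same bit in P_i only; the keystream is unaffected. Decrypting the received ciphertext:
P[1]: T = 0b11000101, S = E(K, T) = 0b11010101; 0b01000000 ⊕ 0b11010101 = 0b10010101.
P[2]: T = 0b11000110, S = E(K, T) = 0b11010110; 0b10111111 ⊕ 0b11010110 = 0b01101001.
P[3]: T = 0b11000111, S = E(K, T) = 0b11010111; 0b11111101 ⊕ 0b11010111 = 0b00101010.
P[4]: T = 0b11001000, S = E(K, T) = 0b11011000; 0b10011011 ⊕ 0b11011000 = 0b01000011.
P[5]: T = 0b11001001, S = E(K, T) = 0b11011001; 0b11000100 ⊕ 0b11011001 = 0b00011101.
P[6]: T = 0b11001010, S = E(K, T) = 0b11011010; 0b10101000 ⊕ 0b11011010 = 0b01110010.
Blocks that differ from the original plaintext: P[2].

P[1] = 0b10010101, P[2] = 0b01101001, P[3] = 0b00101010, P[4] = 0b01000011, P[5] = 0b00011101, P[6] = 0b01110010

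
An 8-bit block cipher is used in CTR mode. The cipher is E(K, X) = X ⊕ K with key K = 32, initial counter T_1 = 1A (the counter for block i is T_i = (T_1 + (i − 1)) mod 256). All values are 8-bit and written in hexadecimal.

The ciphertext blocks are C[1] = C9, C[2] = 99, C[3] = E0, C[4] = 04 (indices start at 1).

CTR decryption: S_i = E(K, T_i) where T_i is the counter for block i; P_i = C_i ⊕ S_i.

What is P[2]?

P[2] = B0

P[2]: T = 1B, S = E(K, T) = 29; 99 ⊕ 29 = B0.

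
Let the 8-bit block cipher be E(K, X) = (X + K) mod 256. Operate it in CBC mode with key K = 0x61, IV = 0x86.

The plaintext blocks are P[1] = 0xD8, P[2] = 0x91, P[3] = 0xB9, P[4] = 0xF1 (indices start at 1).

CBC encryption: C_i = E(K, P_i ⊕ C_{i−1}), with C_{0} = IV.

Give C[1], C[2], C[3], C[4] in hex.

C[1]: P[1] ⊕ 0x86 = 0x5E; E(K, 0x5E) = 0xBF.
C[2]: P[2] ⊕ 0xBF = 0x2E; E(K, 0x2E) = 0x8F.
C[3]: P[3] ⊕ 0x8F = 0x36; E(K, 0x36) = 0x97.
C[4]: P[4] ⊕ 0x97 = 0x66; E(K, 0x66) = 0xC7.

C[1] = 0xBF, C[2] = 0x8F, C[3] = 0x97, C[4] = 0xC7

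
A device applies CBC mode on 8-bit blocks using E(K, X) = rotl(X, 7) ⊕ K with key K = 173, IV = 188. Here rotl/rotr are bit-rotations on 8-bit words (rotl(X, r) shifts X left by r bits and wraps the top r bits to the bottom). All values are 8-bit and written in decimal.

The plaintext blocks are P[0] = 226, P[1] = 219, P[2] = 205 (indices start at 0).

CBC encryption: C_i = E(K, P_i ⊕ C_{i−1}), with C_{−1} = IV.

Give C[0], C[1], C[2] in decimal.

C[0]: P[0] ⊕ 188 = 94; E(K, 94) = 130.
C[1]: P[1] ⊕ 130 = 89; E(K, 89) = 1.
C[2]: P[2] ⊕ 1 = 204; E(K, 204) = 203.

C[0] = 130, C[1] = 1, C[2] = 203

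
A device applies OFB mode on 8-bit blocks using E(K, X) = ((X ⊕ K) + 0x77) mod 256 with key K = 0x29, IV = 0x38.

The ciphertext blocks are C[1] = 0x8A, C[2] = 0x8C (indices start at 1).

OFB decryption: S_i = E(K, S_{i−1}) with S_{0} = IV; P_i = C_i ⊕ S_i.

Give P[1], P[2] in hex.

P[1]: S = E(K, 0x38) = 0x88; 0x8A ⊕ 0x88 = 0x02.
P[2]: S = E(K, 0x88) = 0x18; 0x8C ⊕ 0x18 = 0x94.

P[1] = 0x02, P[2] = 0x94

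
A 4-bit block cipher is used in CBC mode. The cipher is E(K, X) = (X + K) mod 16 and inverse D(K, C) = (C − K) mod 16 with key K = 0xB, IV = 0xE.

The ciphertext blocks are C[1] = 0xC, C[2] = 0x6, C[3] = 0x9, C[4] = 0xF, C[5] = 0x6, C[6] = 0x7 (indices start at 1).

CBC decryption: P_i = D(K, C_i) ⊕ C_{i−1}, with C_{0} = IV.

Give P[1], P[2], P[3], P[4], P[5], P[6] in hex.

P[1]: D(K, 0xC) = 0x1; 0x1 ⊕ 0xE = 0xF.
P[2]: D(K, 0x6) = 0xB; 0xB ⊕ 0xC = 0x7.
P[3]: D(K, 0x9) = 0xE; 0xE ⊕ 0x6 = 0x8.
P[4]: D(K, 0xF) = 0x4; 0x4 ⊕ 0x9 = 0xD.
P[5]: D(K, 0x6) = 0xB; 0xB ⊕ 0xF = 0x4.
P[6]: D(K, 0x7) = 0xC; 0xC ⊕ 0x6 = 0xA.

P[1] = 0xF, P[2] = 0x7, P[3] = 0x8, P[4] = 0xD, P[5] = 0x4, P[6] = 0xA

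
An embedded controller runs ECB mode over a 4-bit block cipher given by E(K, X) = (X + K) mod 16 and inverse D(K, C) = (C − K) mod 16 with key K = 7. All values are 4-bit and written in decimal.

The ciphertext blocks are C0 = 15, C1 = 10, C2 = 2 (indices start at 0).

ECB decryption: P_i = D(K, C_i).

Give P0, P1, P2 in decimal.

P0 = 8, P1 = 3, P2 = 11

P0: D(K, 15) = 8.
P1: D(K, 10) = 3.
P2: D(K, 2) = 11.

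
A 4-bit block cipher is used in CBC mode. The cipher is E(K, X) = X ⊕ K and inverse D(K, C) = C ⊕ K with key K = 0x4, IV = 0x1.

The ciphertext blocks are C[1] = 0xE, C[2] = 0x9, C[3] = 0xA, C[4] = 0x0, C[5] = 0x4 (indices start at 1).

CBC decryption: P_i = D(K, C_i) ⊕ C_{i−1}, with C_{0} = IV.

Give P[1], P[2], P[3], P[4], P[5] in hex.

P[1] = 0xB, P[2] = 0x3, P[3] = 0x7, P[4] = 0xE, P[5] = 0x0

P[1]: D(K, 0xE) = 0xA; 0xA ⊕ 0x1 = 0xB.
P[2]: D(K, 0x9) = 0xD; 0xD ⊕ 0xE = 0x3.
P[3]: D(K, 0xA) = 0xE; 0xE ⊕ 0x9 = 0x7.
P[4]: D(K, 0x0) = 0x4; 0x4 ⊕ 0xA = 0xE.
P[5]: D(K, 0x4) = 0x0; 0x0 ⊕ 0x0 = 0x0.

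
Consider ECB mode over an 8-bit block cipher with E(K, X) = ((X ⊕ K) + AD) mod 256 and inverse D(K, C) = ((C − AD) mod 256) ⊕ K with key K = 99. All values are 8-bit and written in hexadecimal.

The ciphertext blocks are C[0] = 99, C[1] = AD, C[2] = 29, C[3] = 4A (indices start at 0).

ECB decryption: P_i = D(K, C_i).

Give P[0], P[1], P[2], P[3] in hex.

P[0]: D(K, 99) = 75.
P[1]: D(K, AD) = 99.
P[2]: D(K, 29) = E5.
P[3]: D(K, 4A) = 04.

P[0] = 75, P[1] = 99, P[2] = E5, P[3] = 04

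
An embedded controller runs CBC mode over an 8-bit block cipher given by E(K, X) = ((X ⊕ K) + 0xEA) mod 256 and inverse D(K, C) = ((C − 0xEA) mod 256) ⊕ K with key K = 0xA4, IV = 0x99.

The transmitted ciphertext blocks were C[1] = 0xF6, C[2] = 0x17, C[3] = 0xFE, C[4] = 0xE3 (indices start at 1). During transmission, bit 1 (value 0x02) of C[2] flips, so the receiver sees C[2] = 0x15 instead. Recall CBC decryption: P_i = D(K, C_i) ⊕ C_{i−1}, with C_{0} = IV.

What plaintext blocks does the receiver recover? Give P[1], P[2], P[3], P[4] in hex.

Only C[2] changed, to 0x15. In CBC, a change in C_i garbles P_i and flips the same bit in P_{i+1}. Decrypting the received ciphertext:
P[1]: D(K, 0xF6) = 0xA8; 0xA8 ⊕ 0x99 = 0x31.
P[2]: D(K, 0x15) = 0x8F; 0x8F ⊕ 0xF6 = 0x79.
P[3]: D(K, 0xFE) = 0xB0; 0xB0 ⊕ 0x15 = 0xA5.
P[4]: D(K, 0xE3) = 0x5D; 0x5D ⊕ 0xFE = 0xA3.
Blocks that differ from the original plaintext: P[2], P[3].

P[1] = 0x31, P[2] = 0x79, P[3] = 0xA5, P[4] = 0xA3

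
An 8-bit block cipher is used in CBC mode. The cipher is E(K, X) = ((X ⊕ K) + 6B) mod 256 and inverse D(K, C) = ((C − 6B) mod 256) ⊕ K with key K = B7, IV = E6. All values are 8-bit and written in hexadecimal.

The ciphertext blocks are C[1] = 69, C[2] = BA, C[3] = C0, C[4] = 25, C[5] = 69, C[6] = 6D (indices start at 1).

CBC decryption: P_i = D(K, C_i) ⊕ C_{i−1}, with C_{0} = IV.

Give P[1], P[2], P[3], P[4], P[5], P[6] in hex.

P[1]: D(K, 69) = 49; 49 ⊕ E6 = AF.
P[2]: D(K, BA) = F8; F8 ⊕ 69 = 91.
P[3]: D(K, C0) = E2; E2 ⊕ BA = 58.
P[4]: D(K, 25) = 0D; 0D ⊕ C0 = CD.
P[5]: D(K, 69) = 49; 49 ⊕ 25 = 6C.
P[6]: D(K, 6D) = B5; B5 ⊕ 69 = DC.

P[1] = AF, P[2] = 91, P[3] = 58, P[4] = CD, P[5] = 6C, P[6] = DC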